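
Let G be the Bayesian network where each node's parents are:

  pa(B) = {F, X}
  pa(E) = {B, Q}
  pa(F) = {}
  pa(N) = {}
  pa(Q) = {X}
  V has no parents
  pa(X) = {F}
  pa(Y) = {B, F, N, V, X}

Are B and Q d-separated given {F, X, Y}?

Enumerating the 6 paths from B to Q and testing each for blocking by {F, X, Y}:
  1. B → Y ← X → Q — Y:collider[open]; X:fork[blocks] ⇒ blocked
  2. B → Y ← F → X → Q — Y:collider[open]; F:fork[blocks]; X:chain[blocks] ⇒ blocked
  3. B ← X → Q — X:fork[blocks] ⇒ blocked
  4. B ← F → Y ← X → Q — F:fork[blocks]; Y:collider[open]; X:fork[blocks] ⇒ blocked
  5. B ← F → X → Q — F:fork[blocks]; X:chain[blocks] ⇒ blocked
  6. B → E ← Q — E:collider[blocks] ⇒ blocked
Every path is blocked, so B and Q are d-separated given {F, X, Y}.

Yes — B and Q are d-separated given {F, X, Y}.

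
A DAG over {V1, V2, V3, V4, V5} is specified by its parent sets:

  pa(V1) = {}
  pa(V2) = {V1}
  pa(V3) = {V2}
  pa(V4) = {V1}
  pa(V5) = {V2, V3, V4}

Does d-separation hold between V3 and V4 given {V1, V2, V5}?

Enumerating the 4 paths from V3 to V4 and testing each for blocking by {V1, V2, V5}:
  1. V3 ← V2 ← V1 → V4 — V2:chain[blocks]; V1:fork[blocks] ⇒ blocked
  2. V3 ← V2 → V5 ← V4 — V2:fork[blocks]; V5:collider[open] ⇒ blocked
  3. V3 → V5 ← V4 — V5:collider[open] ⇒ active
  4. V3 → V5 ← V2 ← V1 → V4 — V5:collider[open]; V2:chain[blocks]; V1:fork[blocks] ⇒ blocked
Since the path V3 → V5 ← V4 is active, V3 and V4 are not d-separated given {V1, V2, V5}.

No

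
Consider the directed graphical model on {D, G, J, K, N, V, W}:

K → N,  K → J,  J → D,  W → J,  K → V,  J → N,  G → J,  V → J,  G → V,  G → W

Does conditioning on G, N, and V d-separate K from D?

No

5 paths connect K and D; each must be blocked for d-separation to hold:
Path 1: K → J → D
  J is a chain and J is not conditioned on — no node blocks this path, so it is active.
Path 2: K → N ← J → D
  N is a collider and N is conditioned on, which opens it; J is a fork and J is not conditioned on — no node blocks this path, so it is active.
Path 3: K → V ← G → J → D
  G is a fork here and G is conditioned on, so the path is blocked at G.
Path 4: K → V ← G → W → J → D
  G is a fork here and G is conditioned on, so the path is blocked at G.
Path 5: K → V → J → D
  V is a chain here and V is conditioned on, so the path is blocked at V.
At least one path is unblocked, so d-separation fails.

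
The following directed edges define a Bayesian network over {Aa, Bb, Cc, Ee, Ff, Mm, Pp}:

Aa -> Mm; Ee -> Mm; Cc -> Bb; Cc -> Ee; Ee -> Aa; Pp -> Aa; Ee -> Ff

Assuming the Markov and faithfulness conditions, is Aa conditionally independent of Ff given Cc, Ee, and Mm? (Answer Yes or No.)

We examine all 2 paths between Aa and Ff:
  1. Aa → Mm ← Ee → Ff — Mm:collider[open]; Ee:fork[blocks] ⇒ blocked
  2. Aa ← Ee → Ff — Ee:fork[blocks] ⇒ blocked
Since every path is blocked, d-separation holds.

Yes — Aa and Ff are d-separated given {Cc, Ee, Mm}.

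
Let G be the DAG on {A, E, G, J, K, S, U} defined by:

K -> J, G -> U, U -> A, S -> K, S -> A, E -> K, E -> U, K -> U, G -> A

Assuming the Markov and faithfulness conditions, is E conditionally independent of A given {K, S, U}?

We examine all 6 paths between E and A:
  1. E → K → U → A — K:chain[blocks]; U:chain[blocks] ⇒ blocked
  2. E → K → U ← G → A — K:chain[blocks]; U:collider[open]; G:fork[open] ⇒ blocked
  3. E → K ← S → A — K:collider[open]; S:fork[blocks] ⇒ blocked
  4. E → U ← K ← S → A — U:collider[open]; K:chain[blocks]; S:fork[blocks] ⇒ blocked
  5. E → U → A — U:chain[blocks] ⇒ blocked
  6. E → U ← G → A — U:collider[open]; G:fork[open] ⇒ active
At least one path is unblocked, so d-separation fails.

No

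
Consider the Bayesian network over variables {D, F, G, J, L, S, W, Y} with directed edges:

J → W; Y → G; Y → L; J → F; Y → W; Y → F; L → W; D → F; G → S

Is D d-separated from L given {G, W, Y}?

Yes

There are 4 undirected paths between D and L; checking each against the conditioning set {G, W, Y}:
Path 1: D → F ← J → W ← L
  F is a collider here and neither F nor any of its descendants is conditioned on, so the collider stays closed — the path is blocked at F.
Path 2: D → F ← J → W ← Y → L
  F is a collider here and neither F nor any of its descendants is conditioned on, so the collider stays closed — the path is blocked at F.
Path 3: D → F ← Y → L
  F is a collider here and neither F nor any of its descendants is conditioned on, so the collider stays closed — the path is blocked at F.
Path 4: D → F ← Y → W ← L
  F is a collider here and neither F nor any of its descendants is conditioned on, so the collider stays closed — the path is blocked at F.
Every path is blocked, so D and L are d-separated given {G, W, Y}.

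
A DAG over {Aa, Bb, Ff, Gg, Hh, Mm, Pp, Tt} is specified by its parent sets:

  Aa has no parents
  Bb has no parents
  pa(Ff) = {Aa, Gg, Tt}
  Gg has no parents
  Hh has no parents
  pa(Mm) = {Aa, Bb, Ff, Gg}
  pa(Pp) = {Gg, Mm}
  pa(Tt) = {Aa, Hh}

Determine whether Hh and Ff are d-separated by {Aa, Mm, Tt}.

Yes

5 paths connect Hh and Ff; each must be blocked for d-separation to hold:
Path 1: Hh → Tt ← Aa → Ff
  Aa is a fork here and Aa is conditioned on, so the path is blocked at Aa.
Path 2: Hh → Tt ← Aa → Mm → Pp ← Gg → Ff
  Aa is a fork here and Aa is conditioned on, so the path is blocked at Aa.
Path 3: Hh → Tt ← Aa → Mm ← Ff
  Aa is a fork here and Aa is conditioned on, so the path is blocked at Aa.
Path 4: Hh → Tt ← Aa → Mm ← Gg → Ff
  Aa is a fork here and Aa is conditioned on, so the path is blocked at Aa.
Path 5: Hh → Tt → Ff
  Tt is a chain here and Tt is conditioned on, so the path is blocked at Tt.
Every path is blocked, so Hh and Ff are d-separated given {Aa, Mm, Tt}.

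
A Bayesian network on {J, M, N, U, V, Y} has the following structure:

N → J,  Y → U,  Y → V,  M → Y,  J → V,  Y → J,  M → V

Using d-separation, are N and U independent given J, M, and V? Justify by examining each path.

No

There are 3 undirected paths between N and U; checking each against the conditioning set {J, M, V}:
Path 1: N → J ← Y → U
  J is a collider and J is conditioned on, which opens it; Y is a fork and Y is not conditioned on — no node blocks this path, so it is active.
Path 2: N → J → V ← M → Y → U
  J is a chain here and J is conditioned on, so the path is blocked at J.
Path 3: N → J → V ← Y → U
  J is a chain here and J is conditioned on, so the path is blocked at J.
Because an active path exists, N and U are not d-separated.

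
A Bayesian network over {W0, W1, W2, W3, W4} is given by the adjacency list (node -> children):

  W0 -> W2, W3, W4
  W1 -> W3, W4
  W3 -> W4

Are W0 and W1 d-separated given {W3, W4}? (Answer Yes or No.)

4 paths connect W0 and W1; each must be blocked for d-separation to hold:
  1. W0 → W3 ← W1 — W3:collider[open] ⇒ active
  2. W0 → W3 → W4 ← W1 — W3:chain[blocks]; W4:collider[open] ⇒ blocked
  3. W0 → W4 ← W1 — W4:collider[open] ⇒ active
  4. W0 → W4 ← W3 ← W1 — W4:collider[open]; W3:chain[blocks] ⇒ blocked
Since the path W0 → W3 ← W1 is active, W0 and W1 are not d-separated given {W3, W4}.

No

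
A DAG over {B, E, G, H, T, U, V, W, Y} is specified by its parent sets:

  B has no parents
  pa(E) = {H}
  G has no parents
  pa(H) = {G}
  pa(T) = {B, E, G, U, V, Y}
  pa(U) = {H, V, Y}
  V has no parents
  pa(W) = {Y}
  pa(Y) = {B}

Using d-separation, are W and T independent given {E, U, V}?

There are 6 undirected paths between W and T; checking each against the conditioning set {E, U, V}:
  1. W ← Y → T — Y:fork[open] ⇒ active
  2. W ← Y → U ← H → E → T — Y:fork[open]; U:collider[open]; H:fork[open]; E:chain[blocks] ⇒ blocked
  3. W ← Y → U ← H ← G → T — Y:fork[open]; U:collider[open]; H:chain[open]; G:fork[open] ⇒ active
  4. W ← Y → U → T — Y:fork[open]; U:chain[blocks] ⇒ blocked
  5. W ← Y → U ← V → T — Y:fork[open]; U:collider[open]; V:fork[blocks] ⇒ blocked
  6. W ← Y ← B → T — Y:chain[open]; B:fork[open] ⇒ active
At least one path is unblocked, so d-separation fails.

No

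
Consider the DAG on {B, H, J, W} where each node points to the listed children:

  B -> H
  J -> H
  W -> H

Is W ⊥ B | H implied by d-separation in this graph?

No

The only undirected path from W to B is:
Path 1: W → H ← B
  H is a collider and H is conditioned on, which opens it — no node blocks this path, so it is active.
Since the path W → H ← B is active, W and B are not d-separated given {H}.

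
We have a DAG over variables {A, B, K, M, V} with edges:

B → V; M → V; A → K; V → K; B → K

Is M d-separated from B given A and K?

We examine all 2 paths between M and B:
  1. M → V → K ← B — V:chain[open]; K:collider[open] ⇒ active
  2. M → V ← B — V:collider[open] ⇒ active
Since the path M → V → K ← B is active, M and B are not d-separated given {A, K}.

No — M and B are not d-separated given {A, K}.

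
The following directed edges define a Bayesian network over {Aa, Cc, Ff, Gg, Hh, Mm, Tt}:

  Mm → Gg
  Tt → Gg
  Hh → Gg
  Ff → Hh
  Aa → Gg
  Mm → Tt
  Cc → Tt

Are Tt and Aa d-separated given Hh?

Yes — Tt and Aa are d-separated given {Hh}.

We examine all 2 paths between Tt and Aa:
Path 1: Tt → Gg ← Aa
  Gg is a collider here and neither Gg nor any of its descendants is conditioned on, so the collider stays closed — the path is blocked at Gg.
Path 2: Tt ← Mm → Gg ← Aa
  Gg is a collider here and neither Gg nor any of its descendants is conditioned on, so the collider stays closed — the path is blocked at Gg.
All paths are blocked; Tt ⊥ Aa | {Hh} holds.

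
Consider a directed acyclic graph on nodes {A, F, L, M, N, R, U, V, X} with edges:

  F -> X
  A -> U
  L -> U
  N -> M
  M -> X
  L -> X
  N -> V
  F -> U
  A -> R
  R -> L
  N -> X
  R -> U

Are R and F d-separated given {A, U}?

No

There are 6 undirected paths between R and F; checking each against the conditioning set {A, U}:
  1. R ← A → U ← F — A:fork[blocks]; U:collider[open] ⇒ blocked
  2. R ← A → U ← L → X ← F — A:fork[blocks]; U:collider[open]; L:fork[open]; X:collider[blocks] ⇒ blocked
  3. R → U ← F — U:collider[open] ⇒ active
  4. R → U ← L → X ← F — U:collider[open]; L:fork[open]; X:collider[blocks] ⇒ blocked
  5. R → L → X ← F — L:chain[open]; X:collider[blocks] ⇒ blocked
  6. R → L → U ← F — L:chain[open]; U:collider[open] ⇒ active
Since the path R → U ← F is active, R and F are not d-separated given {A, U}.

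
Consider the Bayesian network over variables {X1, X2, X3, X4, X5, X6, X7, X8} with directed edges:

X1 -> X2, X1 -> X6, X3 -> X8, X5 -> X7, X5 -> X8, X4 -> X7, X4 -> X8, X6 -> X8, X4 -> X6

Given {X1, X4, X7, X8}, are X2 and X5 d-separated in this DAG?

Yes

We examine all 4 paths between X2 and X5:
  1. X2 ← X1 → X6 ← X4 → X7 ← X5 — X1:fork[blocks]; X6:collider[open]; X4:fork[blocks]; X7:collider[open] ⇒ blocked
  2. X2 ← X1 → X6 ← X4 → X8 ← X5 — X1:fork[blocks]; X6:collider[open]; X4:fork[blocks]; X8:collider[open] ⇒ blocked
  3. X2 ← X1 → X6 → X8 ← X5 — X1:fork[blocks]; X6:chain[open]; X8:collider[open] ⇒ blocked
  4. X2 ← X1 → X6 → X8 ← X4 → X7 ← X5 — X1:fork[blocks]; X6:chain[open]; X8:collider[open]; X4:fork[blocks]; X7:collider[open] ⇒ blocked
Since every path is blocked, d-separation holds.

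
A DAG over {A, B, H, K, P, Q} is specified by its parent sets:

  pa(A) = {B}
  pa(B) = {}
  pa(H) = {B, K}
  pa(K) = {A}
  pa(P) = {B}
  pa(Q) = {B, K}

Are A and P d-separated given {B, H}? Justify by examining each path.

We examine all 3 paths between A and P:
Path 1: A ← B → P
  B is a fork here and B is conditioned on, so the path is blocked at B.
Path 2: A → K → H ← B → P
  B is a fork here and B is conditioned on, so the path is blocked at B.
Path 3: A → K → Q ← B → P
  Q is a collider here and neither Q nor any of its descendants is conditioned on, so the collider stays closed — the path is blocked at Q.
All paths are blocked; A ⊥ P | {B, H} holds.

Yes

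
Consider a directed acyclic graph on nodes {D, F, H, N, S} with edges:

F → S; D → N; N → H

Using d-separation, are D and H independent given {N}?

The only undirected path from D to H is:
Path 1: D → N → H
  N is a chain here and N is conditioned on, so the path is blocked at N.
All paths are blocked; D ⊥ H | {N} holds.

Yes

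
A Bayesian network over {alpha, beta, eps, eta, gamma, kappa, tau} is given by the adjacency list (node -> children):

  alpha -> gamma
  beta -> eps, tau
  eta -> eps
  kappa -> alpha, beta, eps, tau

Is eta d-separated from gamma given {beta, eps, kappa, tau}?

3 paths connect eta and gamma; each must be blocked for d-separation to hold:
Path 1: eta → eps ← beta → tau ← kappa → alpha → gamma
  beta is a fork here and beta is conditioned on, so the path is blocked at beta.
Path 2: eta → eps ← beta ← kappa → alpha → gamma
  beta is a chain here and beta is conditioned on, so the path is blocked at beta.
Path 3: eta → eps ← kappa → alpha → gamma
  kappa is a fork here and kappa is conditioned on, so the path is blocked at kappa.
Every path is blocked, so eta and gamma are d-separated given {beta, eps, kappa, tau}.

Yes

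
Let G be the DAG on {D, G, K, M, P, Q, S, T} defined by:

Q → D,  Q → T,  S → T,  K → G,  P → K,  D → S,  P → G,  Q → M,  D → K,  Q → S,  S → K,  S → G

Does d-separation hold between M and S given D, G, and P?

We examine all 6 paths between M and S:
Path 1: M ← Q → T ← S
  T is a collider here and neither T nor any of its descendants is conditioned on, so the collider stays closed — the path is blocked at T.
Path 2: M ← Q → S
  Q is a fork and Q is not conditioned on — no node blocks this path, so it is active.
Path 3: M ← Q → D → K ← S
  D is a chain here and D is conditioned on, so the path is blocked at D.
Path 4: M ← Q → D → K → G ← S
  D is a chain here and D is conditioned on, so the path is blocked at D.
Path 5: M ← Q → D → K ← P → G ← S
  D is a chain here and D is conditioned on, so the path is blocked at D.
Path 6: M ← Q → D → S
  D is a chain here and D is conditioned on, so the path is blocked at D.
At least one path is unblocked, so d-separation fails.

No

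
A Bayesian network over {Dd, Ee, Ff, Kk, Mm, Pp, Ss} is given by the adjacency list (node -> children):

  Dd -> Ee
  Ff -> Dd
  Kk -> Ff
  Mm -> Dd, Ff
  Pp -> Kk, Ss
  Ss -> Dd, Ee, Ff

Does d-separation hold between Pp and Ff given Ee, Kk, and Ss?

Enumerating the 6 paths from Pp to Ff and testing each for blocking by {Ee, Kk, Ss}:
  1. Pp → Kk → Ff — Kk:chain[blocks] ⇒ blocked
  2. Pp → Ss → Ee ← Dd ← Ff — Ss:chain[blocks]; Ee:collider[open]; Dd:chain[open] ⇒ blocked
  3. Pp → Ss → Ee ← Dd ← Mm → Ff — Ss:chain[blocks]; Ee:collider[open]; Dd:chain[open]; Mm:fork[open] ⇒ blocked
  4. Pp → Ss → Ff — Ss:chain[blocks] ⇒ blocked
  5. Pp → Ss → Dd ← Ff — Ss:chain[blocks]; Dd:collider[open] ⇒ blocked
  6. Pp → Ss → Dd ← Mm → Ff — Ss:chain[blocks]; Dd:collider[open]; Mm:fork[open] ⇒ blocked
Since every path is blocked, d-separation holds.

Yes — Pp and Ff are d-separated given {Ee, Kk, Ss}.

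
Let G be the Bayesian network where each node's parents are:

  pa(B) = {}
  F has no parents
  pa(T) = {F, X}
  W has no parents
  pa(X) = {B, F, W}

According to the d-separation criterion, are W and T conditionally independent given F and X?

There are 2 undirected paths between W and T; checking each against the conditioning set {F, X}:
Path 1: W → X ← F → T
  F is a fork here and F is conditioned on, so the path is blocked at F.
Path 2: W → X → T
  X is a chain here and X is conditioned on, so the path is blocked at X.
Every path is blocked, so W and T are d-separated given {F, X}.

Yes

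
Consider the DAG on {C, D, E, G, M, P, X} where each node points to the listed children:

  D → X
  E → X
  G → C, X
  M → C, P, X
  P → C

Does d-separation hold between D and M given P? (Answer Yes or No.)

There are 3 undirected paths between D and M; checking each against the conditioning set {P}:
Path 1: D → X ← G → C ← P ← M
  X is a collider here and neither X nor any of its descendants is conditioned on, so the collider stays closed — the path is blocked at X.
Path 2: D → X ← G → C ← M
  X is a collider here and neither X nor any of its descendants is conditioned on, so the collider stays closed — the path is blocked at X.
Path 3: D → X ← M
  X is a collider here and neither X nor any of its descendants is conditioned on, so the collider stays closed — the path is blocked at X.
All paths are blocked; D ⊥ M | {P} holds.

Yes — D and M are d-separated given {P}.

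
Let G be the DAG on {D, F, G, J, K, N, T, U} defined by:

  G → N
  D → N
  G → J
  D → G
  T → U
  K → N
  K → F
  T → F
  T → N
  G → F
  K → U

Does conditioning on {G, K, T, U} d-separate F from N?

Yes — F and N are d-separated given {G, K, T, U}.

We examine all 6 paths between F and N:
Path 1: F ← T → U ← K → N
  T is a fork here and T is conditioned on, so the path is blocked at T.
Path 2: F ← T → N
  T is a fork here and T is conditioned on, so the path is blocked at T.
Path 3: F ← G ← D → N
  G is a chain here and G is conditioned on, so the path is blocked at G.
Path 4: F ← G → N
  G is a fork here and G is conditioned on, so the path is blocked at G.
Path 5: F ← K → U ← T → N
  K is a fork here and K is conditioned on, so the path is blocked at K.
Path 6: F ← K → N
  K is a fork here and K is conditioned on, so the path is blocked at K.
Since every path is blocked, d-separation holds.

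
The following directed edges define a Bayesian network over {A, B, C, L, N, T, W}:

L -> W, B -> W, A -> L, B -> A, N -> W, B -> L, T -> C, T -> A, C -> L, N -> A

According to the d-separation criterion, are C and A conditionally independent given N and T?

Yes

Enumerating the 6 paths from C to A and testing each for blocking by {N, T}:
Path 1: C ← T → A
  T is a fork here and T is conditioned on, so the path is blocked at T.
Path 2: C → L ← B → A
  L is a collider here and neither L nor any of its descendants is conditioned on, so the collider stays closed — the path is blocked at L.
Path 3: C → L ← B → W ← N → A
  L is a collider here and neither L nor any of its descendants is conditioned on, so the collider stays closed — the path is blocked at L.
Path 4: C → L ← A
  L is a collider here and neither L nor any of its descendants is conditioned on, so the collider stays closed — the path is blocked at L.
Path 5: C → L → W ← B → A
  W is a collider here and neither W nor any of its descendants is conditioned on, so the collider stays closed — the path is blocked at W.
Path 6: C → L → W ← N → A
  W is a collider here and neither W nor any of its descendants is conditioned on, so the collider stays closed — the path is blocked at W.
Since every path is blocked, d-separation holds.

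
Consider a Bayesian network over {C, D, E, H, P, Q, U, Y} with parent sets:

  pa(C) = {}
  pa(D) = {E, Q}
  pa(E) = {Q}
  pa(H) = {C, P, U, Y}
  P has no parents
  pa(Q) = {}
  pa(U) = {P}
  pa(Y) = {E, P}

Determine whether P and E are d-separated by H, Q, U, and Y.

3 paths connect P and E; each must be blocked for d-separation to hold:
  1. P → H ← Y ← E — H:collider[open]; Y:chain[blocks] ⇒ blocked
  2. P → U → H ← Y ← E — U:chain[blocks]; H:collider[open]; Y:chain[blocks] ⇒ blocked
  3. P → Y ← E — Y:collider[open] ⇒ active
At least one path is unblocked, so d-separation fails.

No — P and E are not d-separated given {H, Q, U, Y}.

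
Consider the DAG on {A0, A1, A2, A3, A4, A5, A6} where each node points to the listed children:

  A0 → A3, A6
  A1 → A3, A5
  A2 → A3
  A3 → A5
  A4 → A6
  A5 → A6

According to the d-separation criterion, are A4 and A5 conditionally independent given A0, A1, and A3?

Yes

We examine all 3 paths between A4 and A5:
  1. A4 → A6 ← A0 → A3 ← A1 → A5 — A6:collider[blocks]; A0:fork[blocks]; A3:collider[open]; A1:fork[blocks] ⇒ blocked
  2. A4 → A6 ← A0 → A3 → A5 — A6:collider[blocks]; A0:fork[blocks]; A3:chain[blocks] ⇒ blocked
  3. A4 → A6 ← A5 — A6:collider[blocks] ⇒ blocked
All paths are blocked; A4 ⊥ A5 | {A0, A1, A3} holds.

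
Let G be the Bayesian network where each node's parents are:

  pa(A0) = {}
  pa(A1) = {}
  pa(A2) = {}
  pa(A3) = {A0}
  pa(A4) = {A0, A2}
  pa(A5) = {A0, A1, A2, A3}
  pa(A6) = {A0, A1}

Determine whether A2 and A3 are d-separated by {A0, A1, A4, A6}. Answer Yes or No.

There are 6 undirected paths between A2 and A3; checking each against the conditioning set {A0, A1, A4, A6}:
  1. A2 → A4 ← A0 → A3 — A4:collider[open]; A0:fork[blocks] ⇒ blocked
  2. A2 → A4 ← A0 → A6 ← A1 → A5 ← A3 — A4:collider[open]; A0:fork[blocks]; A6:collider[open]; A1:fork[blocks]; A5:collider[blocks] ⇒ blocked
  3. A2 → A4 ← A0 → A5 ← A3 — A4:collider[open]; A0:fork[blocks]; A5:collider[blocks] ⇒ blocked
  4. A2 → A5 ← A1 → A6 ← A0 → A3 — A5:collider[blocks]; A1:fork[blocks]; A6:collider[open]; A0:fork[blocks] ⇒ blocked
  5. A2 → A5 ← A3 — A5:collider[blocks] ⇒ blocked
  6. A2 → A5 ← A0 → A3 — A5:collider[blocks]; A0:fork[blocks] ⇒ blocked
All paths are blocked; A2 ⊥ A3 | {A0, A1, A4, A6} holds.

Yes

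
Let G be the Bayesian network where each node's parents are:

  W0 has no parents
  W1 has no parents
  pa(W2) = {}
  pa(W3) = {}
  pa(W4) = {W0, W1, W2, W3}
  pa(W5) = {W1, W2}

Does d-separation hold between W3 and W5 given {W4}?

No

We examine all 2 paths between W3 and W5:
Path 1: W3 → W4 ← W1 → W5
  W4 is a collider and W4 is conditioned on, which opens it; W1 is a fork and W1 is not conditioned on — no node blocks this path, so it is active.
Path 2: W3 → W4 ← W2 → W5
  W4 is a collider and W4 is conditioned on, which opens it; W2 is a fork and W2 is not conditioned on — no node blocks this path, so it is active.
Because an active path exists, W3 and W5 are not d-separated.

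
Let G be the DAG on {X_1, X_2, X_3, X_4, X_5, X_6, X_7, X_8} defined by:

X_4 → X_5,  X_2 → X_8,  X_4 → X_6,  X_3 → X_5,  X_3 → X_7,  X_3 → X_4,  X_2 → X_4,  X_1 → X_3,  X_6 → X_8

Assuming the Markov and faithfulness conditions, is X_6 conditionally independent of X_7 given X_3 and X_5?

Yes — X_6 and X_7 are d-separated given {X_3, X_5}.

4 paths connect X_6 and X_7; each must be blocked for d-separation to hold:
Path 1: X_6 ← X_4 ← X_3 → X_7
  X_3 is a fork here and X_3 is conditioned on, so the path is blocked at X_3.
Path 2: X_6 ← X_4 → X_5 ← X_3 → X_7
  X_3 is a fork here and X_3 is conditioned on, so the path is blocked at X_3.
Path 3: X_6 → X_8 ← X_2 → X_4 ← X_3 → X_7
  X_8 is a collider here and neither X_8 nor any of its descendants is conditioned on, so the collider stays closed — the path is blocked at X_8.
Path 4: X_6 → X_8 ← X_2 → X_4 → X_5 ← X_3 → X_7
  X_8 is a collider here and neither X_8 nor any of its descendants is conditioned on, so the collider stays closed — the path is blocked at X_8.
All paths are blocked; X_6 ⊥ X_7 | {X_3, X_5} holds.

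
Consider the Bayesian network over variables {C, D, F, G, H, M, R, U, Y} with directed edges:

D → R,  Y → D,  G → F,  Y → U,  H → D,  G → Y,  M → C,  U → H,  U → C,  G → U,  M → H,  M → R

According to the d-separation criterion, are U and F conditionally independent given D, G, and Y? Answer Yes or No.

Yes — U and F are d-separated given {D, G, Y}.

There are 6 undirected paths between U and F; checking each against the conditioning set {D, G, Y}:
Path 1: U → H → D ← Y ← G → F
  Y is a chain here and Y is conditioned on, so the path is blocked at Y.
Path 2: U → H ← M → R ← D ← Y ← G → F
  R is a collider here and neither R nor any of its descendants is conditioned on, so the collider stays closed — the path is blocked at R.
Path 3: U → C ← M → H → D ← Y ← G → F
  C is a collider here and neither C nor any of its descendants is conditioned on, so the collider stays closed — the path is blocked at C.
Path 4: U → C ← M → R ← D ← Y ← G → F
  C is a collider here and neither C nor any of its descendants is conditioned on, so the collider stays closed — the path is blocked at C.
Path 5: U ← Y ← G → F
  Y is a chain here and Y is conditioned on, so the path is blocked at Y.
Path 6: U ← G → F
  G is a fork here and G is conditioned on, so the path is blocked at G.
All paths are blocked; U ⊥ F | {D, G, Y} holds.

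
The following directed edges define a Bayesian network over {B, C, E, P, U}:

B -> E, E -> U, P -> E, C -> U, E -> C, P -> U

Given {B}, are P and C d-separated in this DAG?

There are 4 undirected paths between P and C; checking each against the conditioning set {B}:
  1. P → U ← C — U:collider[blocks] ⇒ blocked
  2. P → U ← E → C — U:collider[blocks]; E:fork[open] ⇒ blocked
  3. P → E → C — E:chain[open] ⇒ active
  4. P → E → U ← C — E:chain[open]; U:collider[blocks] ⇒ blocked
Since the path P → E → C is active, P and C are not d-separated given {B}.

No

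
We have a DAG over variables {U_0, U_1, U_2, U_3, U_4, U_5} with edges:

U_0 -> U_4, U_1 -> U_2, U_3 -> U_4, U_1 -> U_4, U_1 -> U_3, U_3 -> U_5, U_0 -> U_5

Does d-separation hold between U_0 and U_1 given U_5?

We examine all 4 paths between U_0 and U_1:
  1. U_0 → U_4 ← U_3 ← U_1 — U_4:collider[blocks]; U_3:chain[open] ⇒ blocked
  2. U_0 → U_4 ← U_1 — U_4:collider[blocks] ⇒ blocked
  3. U_0 → U_5 ← U_3 → U_4 ← U_1 — U_5:collider[open]; U_3:fork[open]; U_4:collider[blocks] ⇒ blocked
  4. U_0 → U_5 ← U_3 ← U_1 — U_5:collider[open]; U_3:chain[open] ⇒ active
Because an active path exists, U_0 and U_1 are not d-separated.

No — U_0 and U_1 are not d-separated given {U_5}.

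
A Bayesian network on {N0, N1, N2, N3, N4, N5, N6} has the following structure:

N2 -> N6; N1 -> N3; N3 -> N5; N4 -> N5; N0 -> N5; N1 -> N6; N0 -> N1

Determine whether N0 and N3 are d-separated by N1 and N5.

No

There are 2 undirected paths between N0 and N3; checking each against the conditioning set {N1, N5}:
  1. N0 → N5 ← N3 — N5:collider[open] ⇒ active
  2. N0 → N1 → N3 — N1:chain[blocks] ⇒ blocked
Because an active path exists, N0 and N3 are not d-separated.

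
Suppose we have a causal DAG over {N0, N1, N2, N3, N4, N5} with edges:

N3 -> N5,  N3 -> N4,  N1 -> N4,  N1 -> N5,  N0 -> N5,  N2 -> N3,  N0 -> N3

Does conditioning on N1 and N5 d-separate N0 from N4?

We examine all 4 paths between N0 and N4:
Path 1: N0 → N3 → N4
  N3 is a chain and N3 is not conditioned on — no node blocks this path, so it is active.
Path 2: N0 → N3 → N5 ← N1 → N4
  N1 is a fork here and N1 is conditioned on, so the path is blocked at N1.
Path 3: N0 → N5 ← N3 → N4
  N5 is a collider and N5 is conditioned on, which opens it; N3 is a fork and N3 is not conditioned on — no node blocks this path, so it is active.
Path 4: N0 → N5 ← N1 → N4
  N1 is a fork here and N1 is conditioned on, so the path is blocked at N1.
Because an active path exists, N0 and N4 are not d-separated.

No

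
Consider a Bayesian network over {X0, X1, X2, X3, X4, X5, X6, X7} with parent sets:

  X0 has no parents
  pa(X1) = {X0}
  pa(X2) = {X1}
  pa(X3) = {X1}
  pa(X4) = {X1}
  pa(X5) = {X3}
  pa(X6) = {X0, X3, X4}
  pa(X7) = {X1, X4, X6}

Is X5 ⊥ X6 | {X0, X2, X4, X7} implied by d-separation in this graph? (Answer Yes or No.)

No — X5 and X6 are not d-separated given {X0, X2, X4, X7}.

There are 6 undirected paths between X5 and X6; checking each against the conditioning set {X0, X2, X4, X7}:
Path 1: X5 ← X3 ← X1 → X7 ← X6
  X3 is a chain and X3 is not conditioned on; X1 is a fork and X1 is not conditioned on; X7 is a collider and X7 is conditioned on, which opens it — no node blocks this path, so it is active.
Path 2: X5 ← X3 ← X1 → X7 ← X4 → X6
  X4 is a fork here and X4 is conditioned on, so the path is blocked at X4.
Path 3: X5 ← X3 ← X1 ← X0 → X6
  X0 is a fork here and X0 is conditioned on, so the path is blocked at X0.
Path 4: X5 ← X3 ← X1 → X4 → X7 ← X6
  X4 is a chain here and X4 is conditioned on, so the path is blocked at X4.
Path 5: X5 ← X3 ← X1 → X4 → X6
  X4 is a chain here and X4 is conditioned on, so the path is blocked at X4.
Path 6: X5 ← X3 → X6
  X3 is a fork and X3 is not conditioned on — no node blocks this path, so it is active.
Since the path X5 ← X3 ← X1 → X7 ← X6 is active, X5 and X6 are not d-separated given {X0, X2, X4, X7}.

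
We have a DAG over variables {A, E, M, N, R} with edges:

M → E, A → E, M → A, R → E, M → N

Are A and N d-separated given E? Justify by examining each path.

No

Enumerating the 2 paths from A to N and testing each for blocking by {E}:
Path 1: A → E ← M → N
  E is a collider and E is conditioned on, which opens it; M is a fork and M is not conditioned on — no node blocks this path, so it is active.
Path 2: A ← M → N
  M is a fork and M is not conditioned on — no node blocks this path, so it is active.
Because an active path exists, A and N are not d-separated.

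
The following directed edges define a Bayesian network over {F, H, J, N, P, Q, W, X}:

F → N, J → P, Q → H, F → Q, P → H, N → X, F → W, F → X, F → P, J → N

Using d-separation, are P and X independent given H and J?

We examine all 6 paths between P and X:
  1. P ← F → N → X — F:fork[open]; N:chain[open] ⇒ active
  2. P ← F → X — F:fork[open] ⇒ active
  3. P ← J → N ← F → X — J:fork[blocks]; N:collider[blocks]; F:fork[open] ⇒ blocked
  4. P ← J → N → X — J:fork[blocks]; N:chain[open] ⇒ blocked
  5. P → H ← Q ← F → N → X — H:collider[open]; Q:chain[open]; F:fork[open]; N:chain[open] ⇒ active
  6. P → H ← Q ← F → X — H:collider[open]; Q:chain[open]; F:fork[open] ⇒ active
At least one path is unblocked, so d-separation fails.

No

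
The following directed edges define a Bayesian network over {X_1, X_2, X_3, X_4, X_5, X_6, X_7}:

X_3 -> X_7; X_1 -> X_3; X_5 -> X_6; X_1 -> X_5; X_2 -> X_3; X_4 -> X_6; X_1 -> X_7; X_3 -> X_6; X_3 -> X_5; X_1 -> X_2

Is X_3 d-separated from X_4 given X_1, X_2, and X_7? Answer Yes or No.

There are 5 undirected paths between X_3 and X_4; checking each against the conditioning set {X_1, X_2, X_7}:
Path 1: X_3 ← X_1 → X_5 → X_6 ← X_4
  X_1 is a fork here and X_1 is conditioned on, so the path is blocked at X_1.
Path 2: X_3 → X_6 ← X_4
  X_6 is a collider here and neither X_6 nor any of its descendants is conditioned on, so the collider stays closed — the path is blocked at X_6.
Path 3: X_3 ← X_2 ← X_1 → X_5 → X_6 ← X_4
  X_2 is a chain here and X_2 is conditioned on, so the path is blocked at X_2.
Path 4: X_3 → X_7 ← X_1 → X_5 → X_6 ← X_4
  X_1 is a fork here and X_1 is conditioned on, so the path is blocked at X_1.
Path 5: X_3 → X_5 → X_6 ← X_4
  X_6 is a collider here and neither X_6 nor any of its descendants is conditioned on, so the collider stays closed — the path is blocked at X_6.
Every path is blocked, so X_3 and X_4 are d-separated given {X_1, X_2, X_7}.

Yes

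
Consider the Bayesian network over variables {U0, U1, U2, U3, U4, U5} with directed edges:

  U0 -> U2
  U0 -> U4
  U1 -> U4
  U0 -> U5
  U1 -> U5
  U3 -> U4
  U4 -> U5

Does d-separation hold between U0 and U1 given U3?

There are 4 undirected paths between U0 and U1; checking each against the conditioning set {U3}:
  1. U0 → U4 ← U1 — U4:collider[blocks] ⇒ blocked
  2. U0 → U4 → U5 ← U1 — U4:chain[open]; U5:collider[blocks] ⇒ blocked
  3. U0 → U5 ← U4 ← U1 — U5:collider[blocks]; U4:chain[open] ⇒ blocked
  4. U0 → U5 ← U1 — U5:collider[blocks] ⇒ blocked
Since every path is blocked, d-separation holds.

Yes — U0 and U1 are d-separated given {U3}.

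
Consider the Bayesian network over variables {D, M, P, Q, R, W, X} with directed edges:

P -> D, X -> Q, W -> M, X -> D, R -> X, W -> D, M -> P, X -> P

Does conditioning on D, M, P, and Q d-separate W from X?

We examine all 4 paths between W and X:
Path 1: W → D ← X
  D is a collider and D is conditioned on, which opens it — no node blocks this path, so it is active.
Path 2: W → D ← P ← X
  P is a chain here and P is conditioned on, so the path is blocked at P.
Path 3: W → M → P → D ← X
  M is a chain here and M is conditioned on, so the path is blocked at M.
Path 4: W → M → P ← X
  M is a chain here and M is conditioned on, so the path is blocked at M.
Because an active path exists, W and X are not d-separated.

No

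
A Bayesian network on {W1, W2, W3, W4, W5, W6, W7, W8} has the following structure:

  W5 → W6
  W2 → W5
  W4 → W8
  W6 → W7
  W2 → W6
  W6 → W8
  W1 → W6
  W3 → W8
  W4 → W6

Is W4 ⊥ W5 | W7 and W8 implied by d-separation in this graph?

Enumerating the 4 paths from W4 to W5 and testing each for blocking by {W7, W8}:
Path 1: W4 → W8 ← W6 ← W5
  W8 is a collider and W8 is conditioned on, which opens it; W6 is a chain and W6 is not conditioned on — no node blocks this path, so it is active.
Path 2: W4 → W8 ← W6 ← W2 → W5
  W8 is a collider and W8 is conditioned on, which opens it; W6 is a chain and W6 is not conditioned on; W2 is a fork and W2 is not conditioned on — no node blocks this path, so it is active.
Path 3: W4 → W6 ← W5
  W6 is a collider and its descendant W8 is conditioned on, which opens it — no node blocks this path, so it is active.
Path 4: W4 → W6 ← W2 → W5
  W6 is a collider and its descendant W8 is conditioned on, which opens it; W2 is a fork and W2 is not conditioned on — no node blocks this path, so it is active.
Because an active path exists, W4 and W5 are not d-separated.

No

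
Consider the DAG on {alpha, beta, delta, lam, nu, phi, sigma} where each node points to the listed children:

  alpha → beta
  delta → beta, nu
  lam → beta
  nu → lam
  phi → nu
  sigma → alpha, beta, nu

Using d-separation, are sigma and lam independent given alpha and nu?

Yes

We examine all 6 paths between sigma and lam:
  1. sigma → beta ← lam — beta:collider[blocks] ⇒ blocked
  2. sigma → beta ← delta → nu → lam — beta:collider[blocks]; delta:fork[open]; nu:chain[blocks] ⇒ blocked
  3. sigma → nu → lam — nu:chain[blocks] ⇒ blocked
  4. sigma → nu ← delta → beta ← lam — nu:collider[open]; delta:fork[open]; beta:collider[blocks] ⇒ blocked
  5. sigma → alpha → beta ← lam — alpha:chain[blocks]; beta:collider[blocks] ⇒ blocked
  6. sigma → alpha → beta ← delta → nu → lam — alpha:chain[blocks]; beta:collider[blocks]; delta:fork[open]; nu:chain[blocks] ⇒ blocked
Since every path is blocked, d-separation holds.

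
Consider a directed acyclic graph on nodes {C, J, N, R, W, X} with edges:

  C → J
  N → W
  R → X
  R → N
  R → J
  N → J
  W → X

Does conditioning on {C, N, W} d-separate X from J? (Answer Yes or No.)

No

We examine all 4 paths between X and J:
Path 1: X ← R → N → J
  N is a chain here and N is conditioned on, so the path is blocked at N.
Path 2: X ← R → J
  R is a fork and R is not conditioned on — no node blocks this path, so it is active.
Path 3: X ← W ← N ← R → J
  W is a chain here and W is conditioned on, so the path is blocked at W.
Path 4: X ← W ← N → J
  W is a chain here and W is conditioned on, so the path is blocked at W.
Because an active path exists, X and J are not d-separated.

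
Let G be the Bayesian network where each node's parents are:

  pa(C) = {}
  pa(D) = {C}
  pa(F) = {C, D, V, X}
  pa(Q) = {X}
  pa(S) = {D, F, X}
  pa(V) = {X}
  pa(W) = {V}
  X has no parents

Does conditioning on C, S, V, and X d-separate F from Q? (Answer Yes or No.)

Yes

We examine all 5 paths between F and Q:
Path 1: F ← D → S ← X → Q
  X is a fork here and X is conditioned on, so the path is blocked at X.
Path 2: F ← C → D → S ← X → Q
  C is a fork here and C is conditioned on, so the path is blocked at C.
Path 3: F ← V ← X → Q
  V is a chain here and V is conditioned on, so the path is blocked at V.
Path 4: F ← X → Q
  X is a fork here and X is conditioned on, so the path is blocked at X.
Path 5: F → S ← X → Q
  X is a fork here and X is conditioned on, so the path is blocked at X.
All paths are blocked; F ⊥ Q | {C, S, V, X} holds.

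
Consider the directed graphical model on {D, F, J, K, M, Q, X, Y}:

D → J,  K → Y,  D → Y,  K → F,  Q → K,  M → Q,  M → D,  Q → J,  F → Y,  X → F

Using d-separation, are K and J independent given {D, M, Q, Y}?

There are 6 undirected paths between K and J; checking each against the conditioning set {D, M, Q, Y}:
  1. K → Y ← D → J — Y:collider[open]; D:fork[blocks] ⇒ blocked
  2. K → Y ← D ← M → Q → J — Y:collider[open]; D:chain[blocks]; M:fork[blocks]; Q:chain[blocks] ⇒ blocked
  3. K → F → Y ← D → J — F:chain[open]; Y:collider[open]; D:fork[blocks] ⇒ blocked
  4. K → F → Y ← D ← M → Q → J — F:chain[open]; Y:collider[open]; D:chain[blocks]; M:fork[blocks]; Q:chain[blocks] ⇒ blocked
  5. K ← Q → J — Q:fork[blocks] ⇒ blocked
  6. K ← Q ← M → D → J — Q:chain[blocks]; M:fork[blocks]; D:chain[blocks] ⇒ blocked
Since every path is blocked, d-separation holds.

Yes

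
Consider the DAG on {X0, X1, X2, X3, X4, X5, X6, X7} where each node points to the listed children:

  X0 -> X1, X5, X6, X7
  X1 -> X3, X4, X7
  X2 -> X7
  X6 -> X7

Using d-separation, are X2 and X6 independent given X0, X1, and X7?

We examine all 3 paths between X2 and X6:
Path 1: X2 → X7 ← X0 → X6
  X0 is a fork here and X0 is conditioned on, so the path is blocked at X0.
Path 2: X2 → X7 ← X1 ← X0 → X6
  X1 is a chain here and X1 is conditioned on, so the path is blocked at X1.
Path 3: X2 → X7 ← X6
  X7 is a collider and X7 is conditioned on, which opens it — no node blocks this path, so it is active.
Since the path X2 → X7 ← X6 is active, X2 and X6 are not d-separated given {X0, X1, X7}.

No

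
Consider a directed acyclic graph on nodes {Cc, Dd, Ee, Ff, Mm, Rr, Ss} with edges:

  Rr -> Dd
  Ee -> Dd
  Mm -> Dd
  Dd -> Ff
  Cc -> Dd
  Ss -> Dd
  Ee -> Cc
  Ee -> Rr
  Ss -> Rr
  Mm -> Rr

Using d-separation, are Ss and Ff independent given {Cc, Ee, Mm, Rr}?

There are 5 undirected paths between Ss and Ff; checking each against the conditioning set {Cc, Ee, Mm, Rr}:
  1. Ss → Rr ← Ee → Dd → Ff — Rr:collider[open]; Ee:fork[blocks]; Dd:chain[open] ⇒ blocked
  2. Ss → Rr ← Ee → Cc → Dd → Ff — Rr:collider[open]; Ee:fork[blocks]; Cc:chain[blocks]; Dd:chain[open] ⇒ blocked
  3. Ss → Rr → Dd → Ff — Rr:chain[blocks]; Dd:chain[open] ⇒ blocked
  4. Ss → Rr ← Mm → Dd → Ff — Rr:collider[open]; Mm:fork[blocks]; Dd:chain[open] ⇒ blocked
  5. Ss → Dd → Ff — Dd:chain[open] ⇒ active
Because an active path exists, Ss and Ff are not d-separated.

No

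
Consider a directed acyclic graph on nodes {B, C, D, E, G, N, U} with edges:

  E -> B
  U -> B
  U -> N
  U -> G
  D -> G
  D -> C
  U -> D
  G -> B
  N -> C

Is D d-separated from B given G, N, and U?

Yes — D and B are d-separated given {G, N, U}.

We examine all 6 paths between D and B:
Path 1: D → C ← N ← U → B
  C is a collider here and neither C nor any of its descendants is conditioned on, so the collider stays closed — the path is blocked at C.
Path 2: D → C ← N ← U → G → B
  C is a collider here and neither C nor any of its descendants is conditioned on, so the collider stays closed — the path is blocked at C.
Path 3: D ← U → B
  U is a fork here and U is conditioned on, so the path is blocked at U.
Path 4: D ← U → G → B
  U is a fork here and U is conditioned on, so the path is blocked at U.
Path 5: D → G → B
  G is a chain here and G is conditioned on, so the path is blocked at G.
Path 6: D → G ← U → B
  U is a fork here and U is conditioned on, so the path is blocked at U.
All paths are blocked; D ⊥ B | {G, N, U} holds.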